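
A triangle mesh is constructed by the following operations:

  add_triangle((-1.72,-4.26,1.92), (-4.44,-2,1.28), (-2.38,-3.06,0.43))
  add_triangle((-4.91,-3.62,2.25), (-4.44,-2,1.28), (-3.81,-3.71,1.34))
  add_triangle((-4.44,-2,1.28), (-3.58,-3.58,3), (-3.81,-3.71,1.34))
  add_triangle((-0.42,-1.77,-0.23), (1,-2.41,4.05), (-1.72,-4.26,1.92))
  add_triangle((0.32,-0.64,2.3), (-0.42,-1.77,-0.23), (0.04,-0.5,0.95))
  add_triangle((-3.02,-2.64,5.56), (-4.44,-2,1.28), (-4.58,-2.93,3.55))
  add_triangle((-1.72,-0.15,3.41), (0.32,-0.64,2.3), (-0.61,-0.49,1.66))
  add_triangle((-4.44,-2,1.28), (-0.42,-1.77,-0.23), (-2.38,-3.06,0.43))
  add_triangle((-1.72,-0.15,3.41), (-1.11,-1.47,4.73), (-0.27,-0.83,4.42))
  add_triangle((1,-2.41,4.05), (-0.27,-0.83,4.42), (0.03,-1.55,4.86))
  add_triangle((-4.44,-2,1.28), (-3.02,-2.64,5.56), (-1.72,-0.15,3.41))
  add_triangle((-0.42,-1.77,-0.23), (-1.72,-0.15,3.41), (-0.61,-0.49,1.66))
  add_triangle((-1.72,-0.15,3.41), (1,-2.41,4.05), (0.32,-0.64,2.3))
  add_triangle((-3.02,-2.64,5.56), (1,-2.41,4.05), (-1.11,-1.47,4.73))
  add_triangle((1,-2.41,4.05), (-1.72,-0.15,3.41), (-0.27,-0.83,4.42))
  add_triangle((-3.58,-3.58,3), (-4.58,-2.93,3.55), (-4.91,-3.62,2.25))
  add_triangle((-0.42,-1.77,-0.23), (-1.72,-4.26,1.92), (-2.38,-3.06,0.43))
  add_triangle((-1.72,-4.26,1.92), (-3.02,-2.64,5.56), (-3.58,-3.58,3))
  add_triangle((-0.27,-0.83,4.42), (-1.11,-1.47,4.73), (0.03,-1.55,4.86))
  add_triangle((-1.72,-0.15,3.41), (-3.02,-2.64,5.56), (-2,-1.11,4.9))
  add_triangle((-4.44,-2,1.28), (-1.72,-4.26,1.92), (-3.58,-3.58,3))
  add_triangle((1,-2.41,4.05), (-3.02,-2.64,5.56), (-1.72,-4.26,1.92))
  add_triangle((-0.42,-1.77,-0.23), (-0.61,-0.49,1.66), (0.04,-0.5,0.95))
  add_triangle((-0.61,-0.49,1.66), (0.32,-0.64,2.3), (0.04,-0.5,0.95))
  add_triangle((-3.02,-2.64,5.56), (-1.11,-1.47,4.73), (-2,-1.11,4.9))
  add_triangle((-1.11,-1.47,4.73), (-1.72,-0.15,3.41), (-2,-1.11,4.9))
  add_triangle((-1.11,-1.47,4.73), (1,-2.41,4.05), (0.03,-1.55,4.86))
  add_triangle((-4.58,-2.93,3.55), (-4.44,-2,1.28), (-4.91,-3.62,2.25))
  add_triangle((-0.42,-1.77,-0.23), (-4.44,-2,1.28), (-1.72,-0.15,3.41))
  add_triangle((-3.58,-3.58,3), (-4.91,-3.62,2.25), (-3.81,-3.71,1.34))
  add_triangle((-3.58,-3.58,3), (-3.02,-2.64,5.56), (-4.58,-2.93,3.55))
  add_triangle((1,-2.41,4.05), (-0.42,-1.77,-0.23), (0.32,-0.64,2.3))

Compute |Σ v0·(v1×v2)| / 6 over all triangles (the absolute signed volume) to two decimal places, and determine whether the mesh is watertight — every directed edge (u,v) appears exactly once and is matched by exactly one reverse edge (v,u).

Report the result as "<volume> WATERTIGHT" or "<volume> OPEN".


Per-triangle v0·(v1×v2)/6:
  t1: +2.7556
  t2: +0.9794
  t3: -2.5517
  t4: +2.0598
  t5: -0.0298
  t6: +0.8971
  t7: -0.2812
  t8: +0.2168
  t9: +0.9445
  t10: +0.1885
  t11: +4.9276
  t12: -0.3570
  t13: +0.9456
  t14: +2.9591
  t15: -1.3863
  t16: +1.6140
  t17: +1.0337
  t18: +4.6995
  t19: +0.5256
  t20: +0.7515
  t21: +3.0021
  t22: +10.2340
  t23: -0.2285
  t24: -0.0750
  t25: +1.1694
  t26: +0.3104
  t27: +1.0015
  t28: +1.7882
  t29: -3.2466
  t30: +1.3148
  t31: +3.0476
  t32: -0.4977
Σ = +38.7125 → |volume| = 38.71

Directed edges: 96 total, each appears once with its reverse present → watertight.

38.71 WATERTIGHT


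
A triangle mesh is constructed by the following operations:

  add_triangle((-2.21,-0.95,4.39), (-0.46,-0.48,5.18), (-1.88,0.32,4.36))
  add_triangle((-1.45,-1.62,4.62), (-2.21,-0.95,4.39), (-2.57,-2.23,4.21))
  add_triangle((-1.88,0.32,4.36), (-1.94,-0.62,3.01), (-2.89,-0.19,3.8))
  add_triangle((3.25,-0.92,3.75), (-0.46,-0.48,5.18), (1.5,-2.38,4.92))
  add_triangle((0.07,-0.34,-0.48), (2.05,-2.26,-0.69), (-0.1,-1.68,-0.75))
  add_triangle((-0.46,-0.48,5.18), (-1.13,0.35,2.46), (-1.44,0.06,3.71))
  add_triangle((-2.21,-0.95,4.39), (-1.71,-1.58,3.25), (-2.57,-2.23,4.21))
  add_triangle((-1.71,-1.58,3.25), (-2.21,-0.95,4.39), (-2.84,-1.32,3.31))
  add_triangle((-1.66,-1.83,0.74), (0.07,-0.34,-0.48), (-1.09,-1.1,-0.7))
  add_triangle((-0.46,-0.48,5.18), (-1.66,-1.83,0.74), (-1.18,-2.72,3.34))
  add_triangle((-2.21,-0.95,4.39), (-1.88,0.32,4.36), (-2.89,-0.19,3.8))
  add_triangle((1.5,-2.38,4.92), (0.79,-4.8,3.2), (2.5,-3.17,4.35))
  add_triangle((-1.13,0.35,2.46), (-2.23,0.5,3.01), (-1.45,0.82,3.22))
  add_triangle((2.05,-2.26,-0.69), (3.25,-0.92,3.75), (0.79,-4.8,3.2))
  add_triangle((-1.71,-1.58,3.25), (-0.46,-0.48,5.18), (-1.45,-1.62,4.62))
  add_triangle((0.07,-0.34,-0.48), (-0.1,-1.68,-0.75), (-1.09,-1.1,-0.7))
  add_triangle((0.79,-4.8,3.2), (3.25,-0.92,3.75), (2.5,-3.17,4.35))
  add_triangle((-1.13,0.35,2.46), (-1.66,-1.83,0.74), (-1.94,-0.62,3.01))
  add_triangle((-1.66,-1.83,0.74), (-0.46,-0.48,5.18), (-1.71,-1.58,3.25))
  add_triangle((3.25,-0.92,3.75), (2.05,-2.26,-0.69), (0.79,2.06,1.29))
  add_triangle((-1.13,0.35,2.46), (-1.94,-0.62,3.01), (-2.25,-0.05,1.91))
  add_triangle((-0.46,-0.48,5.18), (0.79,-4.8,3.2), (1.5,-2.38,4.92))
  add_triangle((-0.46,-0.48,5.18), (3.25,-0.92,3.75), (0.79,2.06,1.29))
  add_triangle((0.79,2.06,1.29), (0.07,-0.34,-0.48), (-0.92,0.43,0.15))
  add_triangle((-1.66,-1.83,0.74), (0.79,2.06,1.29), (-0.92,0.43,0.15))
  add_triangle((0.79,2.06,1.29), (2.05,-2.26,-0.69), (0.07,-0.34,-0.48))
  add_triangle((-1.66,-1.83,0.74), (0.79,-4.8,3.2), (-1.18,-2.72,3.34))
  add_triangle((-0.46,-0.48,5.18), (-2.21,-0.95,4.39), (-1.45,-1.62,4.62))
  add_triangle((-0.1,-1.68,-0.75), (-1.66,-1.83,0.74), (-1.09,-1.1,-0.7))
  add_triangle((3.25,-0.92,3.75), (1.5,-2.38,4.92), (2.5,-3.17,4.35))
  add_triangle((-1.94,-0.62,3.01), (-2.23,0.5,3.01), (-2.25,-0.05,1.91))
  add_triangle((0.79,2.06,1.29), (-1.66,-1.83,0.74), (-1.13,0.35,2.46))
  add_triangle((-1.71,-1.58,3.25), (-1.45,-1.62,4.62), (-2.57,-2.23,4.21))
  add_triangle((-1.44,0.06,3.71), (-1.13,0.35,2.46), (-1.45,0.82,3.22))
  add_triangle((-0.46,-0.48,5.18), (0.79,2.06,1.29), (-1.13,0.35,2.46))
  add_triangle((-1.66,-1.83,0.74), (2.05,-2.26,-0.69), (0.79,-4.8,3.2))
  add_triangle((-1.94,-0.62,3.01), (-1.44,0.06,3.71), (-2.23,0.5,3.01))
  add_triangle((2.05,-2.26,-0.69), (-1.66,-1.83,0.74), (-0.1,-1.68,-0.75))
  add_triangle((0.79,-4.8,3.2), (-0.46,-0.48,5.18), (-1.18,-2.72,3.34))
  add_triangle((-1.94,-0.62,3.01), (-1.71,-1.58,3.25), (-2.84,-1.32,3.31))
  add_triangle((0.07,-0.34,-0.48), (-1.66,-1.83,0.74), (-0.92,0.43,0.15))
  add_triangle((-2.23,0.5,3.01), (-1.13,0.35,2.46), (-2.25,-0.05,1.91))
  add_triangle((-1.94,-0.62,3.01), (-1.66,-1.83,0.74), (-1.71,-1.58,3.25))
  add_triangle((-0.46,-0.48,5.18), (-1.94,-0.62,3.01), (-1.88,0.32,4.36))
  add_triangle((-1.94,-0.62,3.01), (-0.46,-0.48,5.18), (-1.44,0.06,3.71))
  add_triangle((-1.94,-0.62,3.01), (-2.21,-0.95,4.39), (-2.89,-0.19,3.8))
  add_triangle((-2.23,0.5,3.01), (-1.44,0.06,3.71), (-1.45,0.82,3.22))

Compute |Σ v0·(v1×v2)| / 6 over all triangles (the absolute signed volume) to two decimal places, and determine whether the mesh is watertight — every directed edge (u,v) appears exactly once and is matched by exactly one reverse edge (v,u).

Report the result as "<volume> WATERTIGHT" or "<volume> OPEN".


Per-triangle v0·(v1×v2)/6:
  t1: +1.8378
  t2: +1.0497
  t3: -0.5459
  t4: +4.9945
  t5: +0.2088
  t6: +0.2364
  t7: -0.2177
  t8: +0.7202
  t9: -0.1495
  t10: +1.9744
  t11: +1.0489
  t12: +3.2923
  t13: -0.1266
  t14: +9.6560
  t15: -0.3147
  t16: +0.0994
  t17: +0.5803
  t18: +0.1251
  t19: +0.4013
  t20: +3.4351
  t21: -0.5164
  t22: +5.7464
  t23: +7.1891
  t24: +0.1077
  t25: +0.7417
  t26: +0.3174
  t27: +3.0203
  t28: +1.3853
  t29: +0.5374
  t30: +2.7015
  t31: +0.5226
  t32: -0.0814
  t33: +0.0230
  t34: -0.0448
  t35: +2.1666
  t36: +4.0908
  t37: +0.6543
  t38: +1.0909
  t39: +5.6701
  t40: -0.4460
  t41: +0.2093
  t42: -0.1522
  t43: +0.8642
  t44: -1.4851
  t45: +0.9101
  t46: +0.1741
  t47: +0.4483
Σ = +64.1509 → |volume| = 64.15

Directed edges: 141 total; 3 unmatched, e.g. (-2.21,-0.95,4.39)→(-2.84,-1.32,3.31) → open.

64.15 OPEN


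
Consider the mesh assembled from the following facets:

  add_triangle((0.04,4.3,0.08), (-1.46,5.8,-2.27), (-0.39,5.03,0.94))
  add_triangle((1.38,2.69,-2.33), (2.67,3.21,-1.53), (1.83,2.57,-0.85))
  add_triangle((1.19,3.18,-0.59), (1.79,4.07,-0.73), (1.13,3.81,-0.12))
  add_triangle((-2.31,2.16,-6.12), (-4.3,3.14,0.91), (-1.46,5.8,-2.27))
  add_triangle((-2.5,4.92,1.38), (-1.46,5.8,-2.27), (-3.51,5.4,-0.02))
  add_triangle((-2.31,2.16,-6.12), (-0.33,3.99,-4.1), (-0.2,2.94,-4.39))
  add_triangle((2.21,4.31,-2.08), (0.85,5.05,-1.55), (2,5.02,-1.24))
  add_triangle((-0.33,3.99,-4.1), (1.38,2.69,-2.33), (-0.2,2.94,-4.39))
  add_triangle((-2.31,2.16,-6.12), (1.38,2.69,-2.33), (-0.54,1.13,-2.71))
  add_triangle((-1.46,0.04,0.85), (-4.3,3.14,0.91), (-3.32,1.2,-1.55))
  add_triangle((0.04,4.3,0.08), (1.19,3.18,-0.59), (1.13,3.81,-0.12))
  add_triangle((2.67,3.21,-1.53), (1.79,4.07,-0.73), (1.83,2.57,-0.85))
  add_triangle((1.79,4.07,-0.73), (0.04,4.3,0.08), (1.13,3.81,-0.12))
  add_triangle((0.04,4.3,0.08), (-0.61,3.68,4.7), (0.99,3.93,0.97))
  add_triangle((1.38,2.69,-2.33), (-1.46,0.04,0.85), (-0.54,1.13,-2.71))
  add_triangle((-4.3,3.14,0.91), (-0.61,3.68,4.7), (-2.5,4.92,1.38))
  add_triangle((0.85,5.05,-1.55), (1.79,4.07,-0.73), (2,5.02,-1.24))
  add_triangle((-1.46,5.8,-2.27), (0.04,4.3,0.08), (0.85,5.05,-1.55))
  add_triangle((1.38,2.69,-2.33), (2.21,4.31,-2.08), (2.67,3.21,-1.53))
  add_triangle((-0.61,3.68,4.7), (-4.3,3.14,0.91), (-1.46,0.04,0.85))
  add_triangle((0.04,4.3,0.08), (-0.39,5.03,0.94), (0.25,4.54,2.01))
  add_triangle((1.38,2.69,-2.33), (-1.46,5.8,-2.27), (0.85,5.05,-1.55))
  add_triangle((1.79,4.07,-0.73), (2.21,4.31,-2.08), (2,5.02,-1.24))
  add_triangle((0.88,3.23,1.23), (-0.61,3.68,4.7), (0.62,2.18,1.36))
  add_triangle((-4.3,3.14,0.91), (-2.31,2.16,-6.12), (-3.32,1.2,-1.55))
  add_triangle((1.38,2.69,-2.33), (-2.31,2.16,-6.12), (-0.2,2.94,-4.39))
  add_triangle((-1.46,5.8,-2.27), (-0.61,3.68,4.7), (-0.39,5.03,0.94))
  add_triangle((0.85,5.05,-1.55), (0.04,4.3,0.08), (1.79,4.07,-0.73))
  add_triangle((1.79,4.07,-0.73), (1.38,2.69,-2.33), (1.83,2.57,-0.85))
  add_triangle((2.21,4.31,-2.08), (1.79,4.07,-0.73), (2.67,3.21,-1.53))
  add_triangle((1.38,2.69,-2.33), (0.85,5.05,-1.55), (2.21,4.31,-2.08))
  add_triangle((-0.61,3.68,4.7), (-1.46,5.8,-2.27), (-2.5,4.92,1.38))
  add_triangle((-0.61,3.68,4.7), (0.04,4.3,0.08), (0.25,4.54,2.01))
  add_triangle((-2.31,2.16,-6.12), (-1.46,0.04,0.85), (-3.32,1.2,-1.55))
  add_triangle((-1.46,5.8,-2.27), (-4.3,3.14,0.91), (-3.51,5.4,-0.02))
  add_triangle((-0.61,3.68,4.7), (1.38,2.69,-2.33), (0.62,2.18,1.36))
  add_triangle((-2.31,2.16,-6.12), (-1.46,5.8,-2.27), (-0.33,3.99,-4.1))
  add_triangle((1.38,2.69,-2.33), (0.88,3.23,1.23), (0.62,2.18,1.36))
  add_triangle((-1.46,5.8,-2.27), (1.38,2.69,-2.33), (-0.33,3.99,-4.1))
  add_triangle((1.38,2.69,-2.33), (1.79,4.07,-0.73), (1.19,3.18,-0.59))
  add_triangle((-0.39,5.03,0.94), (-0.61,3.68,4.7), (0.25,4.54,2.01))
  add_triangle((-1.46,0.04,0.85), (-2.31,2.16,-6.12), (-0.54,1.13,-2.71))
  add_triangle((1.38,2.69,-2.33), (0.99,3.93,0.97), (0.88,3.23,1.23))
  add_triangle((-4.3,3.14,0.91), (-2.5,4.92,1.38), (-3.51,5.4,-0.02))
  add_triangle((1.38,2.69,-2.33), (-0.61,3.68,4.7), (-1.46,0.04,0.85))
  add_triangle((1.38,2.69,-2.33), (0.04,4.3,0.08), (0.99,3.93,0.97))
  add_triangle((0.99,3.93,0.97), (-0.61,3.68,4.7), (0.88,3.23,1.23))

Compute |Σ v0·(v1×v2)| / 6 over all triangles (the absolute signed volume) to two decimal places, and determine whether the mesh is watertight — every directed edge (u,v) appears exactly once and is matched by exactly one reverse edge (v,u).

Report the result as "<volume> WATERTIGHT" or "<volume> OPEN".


97.04 OPEN

Per-triangle v0·(v1×v2)/6:
  t1: +1.6627
  t2: -0.3445
  t3: -0.0870
  t4: +21.5467
  t5: +4.3194
  t6: +2.0522
  t7: +1.1119
  t8: +1.4713
  t9: +0.5200
  t10: +2.1313
  t11: -0.3505
  t12: +0.1209
  t13: +0.3923
  t14: +3.5788
  t15: -1.5932
  t16: +8.1642
  t17: +0.2250
  t18: +3.1522
  t19: +0.7590
  t20: +4.6156
  t21: +0.7288
  t22: +3.4669
  t23: +0.2567
  t24: +0.5063
  t25: +6.5629
  t26: +0.4292
  t27: +4.3111
  t28: +1.6006
  t29: -0.8249
  t30: +0.9119
  t31: +1.2888
  t32: +8.4987
  t33: -1.5787
  t34: +0.2376
  t35: +2.6554
  t36: -1.8753
  t37: +7.7726
  t38: +0.2317
  t39: +4.2152
  t40: -0.2640
  t41: +2.3411
  t42: -0.4827
  t43: +0.3292
  t44: +3.4217
  t45: -4.2448
  t46: +2.4972
  t47: +0.6004
Σ = +97.0420 → |volume| = 97.04

Directed edges: 141 total; 3 unmatched, e.g. (0.04,4.3,0.08)→(1.19,3.18,-0.59) → open.


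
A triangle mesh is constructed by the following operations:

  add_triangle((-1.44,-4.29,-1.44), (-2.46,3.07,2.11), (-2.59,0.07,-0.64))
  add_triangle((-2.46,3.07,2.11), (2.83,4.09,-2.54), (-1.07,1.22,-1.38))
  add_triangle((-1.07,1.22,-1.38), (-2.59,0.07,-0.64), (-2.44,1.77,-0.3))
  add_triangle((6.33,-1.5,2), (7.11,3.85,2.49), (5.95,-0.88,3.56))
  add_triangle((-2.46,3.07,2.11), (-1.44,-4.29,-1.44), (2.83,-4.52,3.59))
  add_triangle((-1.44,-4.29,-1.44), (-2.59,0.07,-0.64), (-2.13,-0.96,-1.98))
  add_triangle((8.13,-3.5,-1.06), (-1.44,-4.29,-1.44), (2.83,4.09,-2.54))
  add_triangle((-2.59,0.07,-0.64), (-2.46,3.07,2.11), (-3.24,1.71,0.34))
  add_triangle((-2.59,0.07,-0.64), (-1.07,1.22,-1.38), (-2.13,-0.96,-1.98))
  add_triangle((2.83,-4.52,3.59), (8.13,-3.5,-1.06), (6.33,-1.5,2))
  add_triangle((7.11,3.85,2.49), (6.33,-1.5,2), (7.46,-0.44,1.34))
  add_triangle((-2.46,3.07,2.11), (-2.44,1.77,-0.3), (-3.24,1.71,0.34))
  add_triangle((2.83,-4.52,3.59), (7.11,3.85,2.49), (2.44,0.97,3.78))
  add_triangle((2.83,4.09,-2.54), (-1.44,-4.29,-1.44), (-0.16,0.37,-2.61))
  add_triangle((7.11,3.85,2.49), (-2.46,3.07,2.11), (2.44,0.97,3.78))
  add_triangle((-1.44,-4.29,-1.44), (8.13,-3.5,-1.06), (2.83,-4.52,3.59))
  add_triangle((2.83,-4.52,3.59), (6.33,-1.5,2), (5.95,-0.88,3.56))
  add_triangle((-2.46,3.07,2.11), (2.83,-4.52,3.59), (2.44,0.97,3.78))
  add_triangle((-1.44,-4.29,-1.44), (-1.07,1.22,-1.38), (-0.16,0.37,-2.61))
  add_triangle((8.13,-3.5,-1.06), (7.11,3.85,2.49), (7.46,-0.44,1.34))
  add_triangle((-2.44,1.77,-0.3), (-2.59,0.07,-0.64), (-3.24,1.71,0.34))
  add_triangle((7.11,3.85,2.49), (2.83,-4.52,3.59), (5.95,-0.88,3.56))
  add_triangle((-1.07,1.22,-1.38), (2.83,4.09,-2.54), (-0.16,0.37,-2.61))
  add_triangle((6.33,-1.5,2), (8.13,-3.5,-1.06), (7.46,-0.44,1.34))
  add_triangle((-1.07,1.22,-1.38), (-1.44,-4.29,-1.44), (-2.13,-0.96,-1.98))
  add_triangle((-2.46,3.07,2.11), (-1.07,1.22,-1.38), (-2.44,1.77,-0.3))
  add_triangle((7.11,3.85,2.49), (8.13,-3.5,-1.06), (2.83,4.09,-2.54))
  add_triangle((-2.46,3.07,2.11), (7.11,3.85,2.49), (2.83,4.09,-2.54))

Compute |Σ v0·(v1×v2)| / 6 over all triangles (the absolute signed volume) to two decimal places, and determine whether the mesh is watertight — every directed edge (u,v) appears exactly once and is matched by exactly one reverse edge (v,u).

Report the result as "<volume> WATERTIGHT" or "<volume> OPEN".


286.15 WATERTIGHT

Per-triangle v0·(v1×v2)/6:
  t1: +3.6731
  t2: +7.1856
  t3: +0.9764
  t4: +9.6741
  t5: +16.1014
  t6: +2.2402
  t7: +26.1517
  t8: +0.4246
  t9: +1.2374
  t10: +19.2117
  t11: +6.2799
  t12: +1.0142
  t13: +19.9002
  t14: +3.6437
  t15: +16.4974
  t16: +33.6211
  t17: +8.3302
  t18: +12.2852
  t19: +2.5287
  t20: +8.8237
  t21: +0.6269
  t22: +2.0447
  t23: +2.9293
  t24: +6.7714
  t25: +0.5594
  t26: +1.0881
  t27: +44.9078
  t28: +27.4257
Σ = +286.1538 → |volume| = 286.15

Directed edges: 84 total, each appears once with its reverse present → watertight.


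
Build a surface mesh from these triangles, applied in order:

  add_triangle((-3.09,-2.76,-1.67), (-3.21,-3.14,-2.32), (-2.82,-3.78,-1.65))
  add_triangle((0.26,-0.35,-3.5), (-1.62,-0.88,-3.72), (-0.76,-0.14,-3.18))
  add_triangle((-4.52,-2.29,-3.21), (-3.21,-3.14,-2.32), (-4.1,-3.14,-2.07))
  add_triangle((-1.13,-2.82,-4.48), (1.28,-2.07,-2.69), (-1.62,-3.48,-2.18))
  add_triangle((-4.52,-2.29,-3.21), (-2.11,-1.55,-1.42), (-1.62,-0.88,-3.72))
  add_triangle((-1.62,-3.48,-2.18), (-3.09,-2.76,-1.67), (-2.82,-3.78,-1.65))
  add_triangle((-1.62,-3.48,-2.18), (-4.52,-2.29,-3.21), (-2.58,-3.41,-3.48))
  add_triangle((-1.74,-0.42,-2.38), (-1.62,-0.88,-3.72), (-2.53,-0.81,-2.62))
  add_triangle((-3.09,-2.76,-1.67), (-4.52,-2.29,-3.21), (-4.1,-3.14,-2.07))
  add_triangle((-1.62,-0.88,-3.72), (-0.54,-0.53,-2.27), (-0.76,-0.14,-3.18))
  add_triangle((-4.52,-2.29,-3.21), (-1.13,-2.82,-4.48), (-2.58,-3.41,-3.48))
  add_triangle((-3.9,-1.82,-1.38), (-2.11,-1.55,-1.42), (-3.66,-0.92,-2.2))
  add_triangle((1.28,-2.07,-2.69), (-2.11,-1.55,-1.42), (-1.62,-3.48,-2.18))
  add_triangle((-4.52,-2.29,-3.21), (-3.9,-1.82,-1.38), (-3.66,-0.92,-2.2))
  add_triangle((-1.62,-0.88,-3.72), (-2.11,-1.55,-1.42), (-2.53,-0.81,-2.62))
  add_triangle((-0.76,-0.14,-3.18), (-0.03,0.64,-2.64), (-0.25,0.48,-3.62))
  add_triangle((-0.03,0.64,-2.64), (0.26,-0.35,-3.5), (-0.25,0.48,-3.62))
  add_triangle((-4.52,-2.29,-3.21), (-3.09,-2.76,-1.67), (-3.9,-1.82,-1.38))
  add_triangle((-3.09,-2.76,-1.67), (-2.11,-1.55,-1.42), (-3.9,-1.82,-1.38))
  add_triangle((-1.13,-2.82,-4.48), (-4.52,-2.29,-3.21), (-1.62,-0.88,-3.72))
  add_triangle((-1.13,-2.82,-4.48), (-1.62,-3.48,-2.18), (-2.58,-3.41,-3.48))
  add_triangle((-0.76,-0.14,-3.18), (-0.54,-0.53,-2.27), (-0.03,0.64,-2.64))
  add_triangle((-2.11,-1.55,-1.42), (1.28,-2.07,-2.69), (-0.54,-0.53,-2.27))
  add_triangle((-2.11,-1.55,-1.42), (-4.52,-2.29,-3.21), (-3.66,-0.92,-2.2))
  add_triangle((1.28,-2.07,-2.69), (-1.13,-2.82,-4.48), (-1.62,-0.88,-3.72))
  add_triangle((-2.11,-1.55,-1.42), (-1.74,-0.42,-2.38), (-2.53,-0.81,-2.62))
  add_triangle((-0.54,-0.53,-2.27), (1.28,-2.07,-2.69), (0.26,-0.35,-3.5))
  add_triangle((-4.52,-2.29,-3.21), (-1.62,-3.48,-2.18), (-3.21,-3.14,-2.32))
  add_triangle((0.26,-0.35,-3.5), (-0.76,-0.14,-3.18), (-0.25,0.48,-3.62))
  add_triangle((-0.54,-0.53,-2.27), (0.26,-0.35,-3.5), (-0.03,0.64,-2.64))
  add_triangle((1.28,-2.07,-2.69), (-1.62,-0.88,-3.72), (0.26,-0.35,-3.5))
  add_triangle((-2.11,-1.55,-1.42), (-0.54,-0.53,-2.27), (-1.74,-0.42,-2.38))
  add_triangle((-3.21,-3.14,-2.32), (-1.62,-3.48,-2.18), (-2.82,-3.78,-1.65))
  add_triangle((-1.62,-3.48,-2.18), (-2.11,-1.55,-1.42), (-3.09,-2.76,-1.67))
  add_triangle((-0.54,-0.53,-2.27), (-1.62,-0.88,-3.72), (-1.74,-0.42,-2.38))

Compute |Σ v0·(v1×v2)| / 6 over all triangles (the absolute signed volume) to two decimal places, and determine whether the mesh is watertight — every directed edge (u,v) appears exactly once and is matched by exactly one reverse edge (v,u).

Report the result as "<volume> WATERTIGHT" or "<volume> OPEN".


Per-triangle v0·(v1×v2)/6:
  t1: +0.3624
  t2: +0.4921
  t3: +0.9921
  t4: +3.3833
  t5: -0.9346
  t6: -0.7154
  t7: +1.6700
  t8: +0.2061
  t9: -0.3375
  t10: -0.1676
  t11: +3.0360
  t12: -0.6774
  t13: -1.7063
  t14: +0.9312
  t15: +0.8697
  t16: +0.0429
  t17: +0.1626
  t18: +1.3121
  t19: -0.3650
  t20: +4.1863
  t21: +1.7046
  t22: -0.1380
  t23: -1.8518
  t24: -0.1999
  t25: +1.9456
  t26: -0.1689
  t27: -0.9354
  t28: +1.0932
  t29: +0.4354
  t30: -0.4136
  t31: +2.3124
  t32: -0.6321
  t33: +0.9451
  t34: -0.5176
  t35: +0.0428
Σ = +16.3647 → |volume| = 16.36

Directed edges: 105 total; 3 unmatched, e.g. (-3.09,-2.76,-1.67)→(-3.21,-3.14,-2.32) → open.

16.36 OPEN


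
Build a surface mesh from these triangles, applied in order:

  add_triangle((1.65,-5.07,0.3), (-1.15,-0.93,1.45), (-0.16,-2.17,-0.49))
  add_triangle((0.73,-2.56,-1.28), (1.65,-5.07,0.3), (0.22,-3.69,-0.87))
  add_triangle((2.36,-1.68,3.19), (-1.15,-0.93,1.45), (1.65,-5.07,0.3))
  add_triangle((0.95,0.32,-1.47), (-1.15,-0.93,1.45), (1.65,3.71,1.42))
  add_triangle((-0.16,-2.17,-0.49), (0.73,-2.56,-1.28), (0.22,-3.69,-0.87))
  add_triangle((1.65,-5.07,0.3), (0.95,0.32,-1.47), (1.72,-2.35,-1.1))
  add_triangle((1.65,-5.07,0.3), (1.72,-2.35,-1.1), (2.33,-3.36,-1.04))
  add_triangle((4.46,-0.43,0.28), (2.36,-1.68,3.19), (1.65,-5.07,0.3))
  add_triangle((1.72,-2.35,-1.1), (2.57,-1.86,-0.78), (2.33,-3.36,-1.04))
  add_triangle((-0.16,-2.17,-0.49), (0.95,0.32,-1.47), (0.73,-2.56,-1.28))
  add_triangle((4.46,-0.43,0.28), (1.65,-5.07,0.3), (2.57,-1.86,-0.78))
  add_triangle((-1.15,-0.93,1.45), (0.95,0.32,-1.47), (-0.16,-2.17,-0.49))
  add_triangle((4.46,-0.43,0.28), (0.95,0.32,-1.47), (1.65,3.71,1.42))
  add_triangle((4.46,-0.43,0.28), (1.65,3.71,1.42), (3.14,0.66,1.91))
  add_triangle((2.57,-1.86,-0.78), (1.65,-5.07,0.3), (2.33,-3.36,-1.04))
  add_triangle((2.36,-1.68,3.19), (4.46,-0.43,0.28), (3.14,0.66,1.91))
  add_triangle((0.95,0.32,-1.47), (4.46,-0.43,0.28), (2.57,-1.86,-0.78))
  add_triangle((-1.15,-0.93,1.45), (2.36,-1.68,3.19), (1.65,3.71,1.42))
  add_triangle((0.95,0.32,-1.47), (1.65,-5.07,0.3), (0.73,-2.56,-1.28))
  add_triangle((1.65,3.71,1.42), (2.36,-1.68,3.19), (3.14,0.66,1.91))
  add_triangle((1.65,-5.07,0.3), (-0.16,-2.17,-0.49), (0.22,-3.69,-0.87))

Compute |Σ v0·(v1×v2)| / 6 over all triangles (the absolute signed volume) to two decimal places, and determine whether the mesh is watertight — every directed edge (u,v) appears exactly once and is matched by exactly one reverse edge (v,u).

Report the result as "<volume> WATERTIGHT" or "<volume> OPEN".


50.77 OPEN

Per-triangle v0·(v1×v2)/6:
  t1: +1.7801
  t2: +1.0916
  t3: +5.9311
  t4: -0.1768
  t5: +0.1127
  t6: +0.0675
  t7: +0.2947
  t8: +10.8920
  t9: +0.2568
  t10: +0.2773
  t11: +3.6717
  t12: +0.0470
  t13: +4.8020
  t14: +3.9842
  t15: +1.1266
  t16: +4.0262
  t17: +2.1212
  t18: +5.2150
  t19: +1.4016
  t20: +3.5621
  t21: +0.2840
Σ = +50.7687 → |volume| = 50.77

Directed edges: 63 total; 3 unmatched, e.g. (0.95,0.32,-1.47)→(1.72,-2.35,-1.1) → open.


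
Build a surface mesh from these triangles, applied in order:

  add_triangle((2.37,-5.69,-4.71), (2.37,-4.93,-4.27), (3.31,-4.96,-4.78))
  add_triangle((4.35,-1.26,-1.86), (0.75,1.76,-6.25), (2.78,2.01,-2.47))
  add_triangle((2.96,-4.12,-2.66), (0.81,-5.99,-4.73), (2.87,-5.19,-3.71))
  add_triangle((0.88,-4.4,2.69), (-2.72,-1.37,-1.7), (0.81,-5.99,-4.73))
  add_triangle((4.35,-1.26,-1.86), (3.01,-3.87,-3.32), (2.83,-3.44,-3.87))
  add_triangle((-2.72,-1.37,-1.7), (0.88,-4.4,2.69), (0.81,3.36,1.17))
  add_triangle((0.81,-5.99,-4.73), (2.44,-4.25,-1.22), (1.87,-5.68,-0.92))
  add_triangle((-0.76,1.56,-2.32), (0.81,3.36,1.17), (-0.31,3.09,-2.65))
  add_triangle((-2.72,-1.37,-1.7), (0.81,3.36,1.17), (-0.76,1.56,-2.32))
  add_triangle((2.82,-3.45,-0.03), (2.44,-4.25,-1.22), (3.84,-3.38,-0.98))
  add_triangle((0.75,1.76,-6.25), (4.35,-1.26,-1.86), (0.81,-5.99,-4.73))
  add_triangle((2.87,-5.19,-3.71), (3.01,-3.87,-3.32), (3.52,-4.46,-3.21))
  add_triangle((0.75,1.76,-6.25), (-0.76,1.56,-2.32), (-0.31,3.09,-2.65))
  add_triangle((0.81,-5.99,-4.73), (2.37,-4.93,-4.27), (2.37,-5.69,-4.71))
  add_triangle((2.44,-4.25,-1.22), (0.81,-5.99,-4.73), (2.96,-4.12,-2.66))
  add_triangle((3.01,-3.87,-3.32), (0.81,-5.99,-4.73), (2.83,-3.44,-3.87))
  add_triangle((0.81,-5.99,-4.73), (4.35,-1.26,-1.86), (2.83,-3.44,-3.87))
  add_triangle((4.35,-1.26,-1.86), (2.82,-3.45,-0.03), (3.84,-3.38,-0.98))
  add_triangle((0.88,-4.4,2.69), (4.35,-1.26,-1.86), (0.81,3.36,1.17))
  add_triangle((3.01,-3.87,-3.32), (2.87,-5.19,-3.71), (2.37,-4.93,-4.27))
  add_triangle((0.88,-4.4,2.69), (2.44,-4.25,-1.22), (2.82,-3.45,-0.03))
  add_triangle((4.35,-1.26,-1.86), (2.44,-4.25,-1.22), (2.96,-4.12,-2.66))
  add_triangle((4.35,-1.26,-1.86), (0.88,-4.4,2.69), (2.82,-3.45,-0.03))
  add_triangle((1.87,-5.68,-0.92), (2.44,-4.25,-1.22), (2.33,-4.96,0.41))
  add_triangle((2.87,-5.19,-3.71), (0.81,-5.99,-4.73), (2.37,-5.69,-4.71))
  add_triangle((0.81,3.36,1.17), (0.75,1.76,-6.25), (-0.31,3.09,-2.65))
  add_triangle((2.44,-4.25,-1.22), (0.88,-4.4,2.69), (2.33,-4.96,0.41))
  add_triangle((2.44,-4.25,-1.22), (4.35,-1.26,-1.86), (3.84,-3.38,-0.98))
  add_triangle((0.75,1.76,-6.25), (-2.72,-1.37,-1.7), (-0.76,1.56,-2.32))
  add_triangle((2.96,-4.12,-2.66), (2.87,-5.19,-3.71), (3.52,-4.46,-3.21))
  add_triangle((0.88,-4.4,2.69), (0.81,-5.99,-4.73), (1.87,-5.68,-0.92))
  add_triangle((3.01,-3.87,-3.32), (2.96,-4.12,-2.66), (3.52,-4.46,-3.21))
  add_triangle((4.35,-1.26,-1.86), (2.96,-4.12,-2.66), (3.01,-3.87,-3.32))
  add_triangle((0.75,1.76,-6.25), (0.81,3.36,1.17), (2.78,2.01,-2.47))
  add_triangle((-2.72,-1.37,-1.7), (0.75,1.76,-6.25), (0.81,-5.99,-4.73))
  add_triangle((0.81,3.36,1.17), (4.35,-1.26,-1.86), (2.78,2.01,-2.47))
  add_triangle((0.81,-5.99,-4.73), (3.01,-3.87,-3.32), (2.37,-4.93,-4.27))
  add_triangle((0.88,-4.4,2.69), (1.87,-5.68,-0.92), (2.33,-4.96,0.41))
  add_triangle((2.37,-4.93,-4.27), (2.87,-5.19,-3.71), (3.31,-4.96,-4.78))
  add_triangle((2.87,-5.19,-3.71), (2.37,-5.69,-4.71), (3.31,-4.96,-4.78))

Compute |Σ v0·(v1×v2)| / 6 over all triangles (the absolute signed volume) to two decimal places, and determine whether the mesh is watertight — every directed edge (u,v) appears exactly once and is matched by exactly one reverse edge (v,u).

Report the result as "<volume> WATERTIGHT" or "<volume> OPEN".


165.36 WATERTIGHT

Per-triangle v0·(v1×v2)/6:
  t1: +0.0207
  t2: +10.2653
  t3: +0.3529
  t4: +17.7036
  t5: +1.9197
  t6: +4.3212
  t7: +4.2893
  t8: +0.6790
  t9: +3.0537
  t10: +1.2979
  t11: +31.0249
  t12: +0.4881
  t13: +1.9420
  t14: +0.2336
  t15: +4.0191
  t16: +2.2405
  t17: -2.7713
  t18: +0.6695
  t19: +12.5479
  t20: +0.7318
  t21: +3.4699
  t22: +3.1639
  t23: +2.3202
  t24: +1.5463
  t25: +1.0899
  t26: +4.7339
  t27: -0.6888
  t28: +1.9909
  t29: +4.7613
  t30: +0.2727
  t31: +5.7670
  t32: -0.1260
  t33: +1.7780
  t34: +8.2437
  t35: +22.7683
  t36: +6.4342
  t37: -0.4870
  t38: +2.8984
  t39: -0.7463
  t40: +1.1444
Σ = +165.3642 → |volume| = 165.36

Directed edges: 120 total, each appears once with its reverse present → watertight.


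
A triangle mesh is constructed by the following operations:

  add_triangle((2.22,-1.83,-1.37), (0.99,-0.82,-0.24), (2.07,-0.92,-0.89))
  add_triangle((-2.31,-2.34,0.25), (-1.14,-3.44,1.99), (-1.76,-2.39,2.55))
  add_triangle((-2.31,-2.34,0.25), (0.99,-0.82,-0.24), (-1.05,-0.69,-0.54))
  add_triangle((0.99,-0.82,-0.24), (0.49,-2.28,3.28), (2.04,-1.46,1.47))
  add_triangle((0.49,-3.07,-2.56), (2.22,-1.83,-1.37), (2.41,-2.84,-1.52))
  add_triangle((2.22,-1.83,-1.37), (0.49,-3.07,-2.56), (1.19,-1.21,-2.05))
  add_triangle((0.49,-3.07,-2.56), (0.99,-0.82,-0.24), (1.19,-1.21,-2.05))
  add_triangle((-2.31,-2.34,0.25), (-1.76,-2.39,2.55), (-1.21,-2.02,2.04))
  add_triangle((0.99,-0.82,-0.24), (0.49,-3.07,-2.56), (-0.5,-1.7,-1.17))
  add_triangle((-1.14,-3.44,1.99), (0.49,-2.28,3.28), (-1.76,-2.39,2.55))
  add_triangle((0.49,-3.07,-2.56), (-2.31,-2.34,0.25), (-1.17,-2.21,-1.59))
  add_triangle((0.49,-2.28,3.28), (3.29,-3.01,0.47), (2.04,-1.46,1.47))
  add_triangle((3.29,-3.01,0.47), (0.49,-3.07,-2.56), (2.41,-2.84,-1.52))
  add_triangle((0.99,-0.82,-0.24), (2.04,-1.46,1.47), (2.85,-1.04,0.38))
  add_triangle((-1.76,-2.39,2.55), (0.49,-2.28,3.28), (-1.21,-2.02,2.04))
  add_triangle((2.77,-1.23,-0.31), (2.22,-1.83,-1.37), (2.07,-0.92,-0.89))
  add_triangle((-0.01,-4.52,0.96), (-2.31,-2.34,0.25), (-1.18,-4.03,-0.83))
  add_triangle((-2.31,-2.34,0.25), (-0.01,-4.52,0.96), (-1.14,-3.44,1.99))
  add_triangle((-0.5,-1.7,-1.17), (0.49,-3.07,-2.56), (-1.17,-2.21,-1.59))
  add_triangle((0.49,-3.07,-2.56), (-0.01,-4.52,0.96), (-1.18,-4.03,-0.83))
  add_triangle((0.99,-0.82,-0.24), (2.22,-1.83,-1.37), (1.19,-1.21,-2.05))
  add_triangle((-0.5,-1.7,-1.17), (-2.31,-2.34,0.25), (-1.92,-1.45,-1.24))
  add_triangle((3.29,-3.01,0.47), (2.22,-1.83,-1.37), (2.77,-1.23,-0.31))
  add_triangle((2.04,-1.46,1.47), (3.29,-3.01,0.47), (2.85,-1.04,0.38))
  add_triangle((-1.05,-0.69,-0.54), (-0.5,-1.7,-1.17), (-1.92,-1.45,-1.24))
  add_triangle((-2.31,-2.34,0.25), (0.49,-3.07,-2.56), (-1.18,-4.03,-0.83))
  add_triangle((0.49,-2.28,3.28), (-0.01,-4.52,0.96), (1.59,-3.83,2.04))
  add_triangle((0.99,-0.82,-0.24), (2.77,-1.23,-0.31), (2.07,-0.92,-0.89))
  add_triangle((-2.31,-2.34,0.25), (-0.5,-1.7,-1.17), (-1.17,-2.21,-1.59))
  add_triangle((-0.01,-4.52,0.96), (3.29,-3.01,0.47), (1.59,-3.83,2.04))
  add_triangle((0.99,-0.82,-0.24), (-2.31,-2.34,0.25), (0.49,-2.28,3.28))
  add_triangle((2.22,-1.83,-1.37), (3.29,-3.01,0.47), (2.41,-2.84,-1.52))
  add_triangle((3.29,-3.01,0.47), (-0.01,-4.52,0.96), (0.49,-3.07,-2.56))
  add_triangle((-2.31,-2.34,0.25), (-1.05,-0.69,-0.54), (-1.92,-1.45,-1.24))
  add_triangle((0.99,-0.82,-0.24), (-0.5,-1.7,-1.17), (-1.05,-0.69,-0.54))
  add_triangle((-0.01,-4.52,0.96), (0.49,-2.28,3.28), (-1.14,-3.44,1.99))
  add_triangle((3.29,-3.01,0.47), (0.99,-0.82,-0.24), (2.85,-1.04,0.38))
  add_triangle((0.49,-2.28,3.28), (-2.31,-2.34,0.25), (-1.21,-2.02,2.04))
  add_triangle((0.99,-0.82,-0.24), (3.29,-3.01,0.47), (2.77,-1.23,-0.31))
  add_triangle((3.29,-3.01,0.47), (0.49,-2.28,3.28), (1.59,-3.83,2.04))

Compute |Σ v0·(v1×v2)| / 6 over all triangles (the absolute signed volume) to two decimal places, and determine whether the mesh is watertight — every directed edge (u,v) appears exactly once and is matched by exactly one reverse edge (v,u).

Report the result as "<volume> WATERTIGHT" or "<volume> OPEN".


Per-triangle v0·(v1×v2)/6:
  t1: -0.1085
  t2: +1.6396
  t3: -0.4778
  t4: -0.7363
  t5: +0.6805
  t6: +1.1065
  t7: -0.6840
  t8: -0.2753
  t9: -0.2840
  t10: +1.9220
  t11: +1.3679
  t12: +1.8990
  t13: +1.7641
  t14: -0.3875
  t15: -0.1932
  t16: +0.2562
  t17: +2.7094
  t18: +2.3974
  t19: -0.0931
  t20: +3.4647
  t21: -0.0333
  t22: +0.8985
  t23: +1.1288
  t24: +1.0190
  t25: -0.0305
  t26: +1.4210
  t27: +2.9092
  t28: -0.1156
  t29: -0.3058
  t30: +3.2500
  t31: -2.4811
  t32: +0.7931
  t33: +7.9137
  t34: +0.0837
  t35: -0.0551
  t36: +2.8546
  t37: +0.3266
  t38: -1.0213
  t39: -0.2396
  t40: +2.3601
Σ = +36.6433 → |volume| = 36.64

Directed edges: 120 total, each appears once with its reverse present → watertight.

36.64 WATERTIGHT


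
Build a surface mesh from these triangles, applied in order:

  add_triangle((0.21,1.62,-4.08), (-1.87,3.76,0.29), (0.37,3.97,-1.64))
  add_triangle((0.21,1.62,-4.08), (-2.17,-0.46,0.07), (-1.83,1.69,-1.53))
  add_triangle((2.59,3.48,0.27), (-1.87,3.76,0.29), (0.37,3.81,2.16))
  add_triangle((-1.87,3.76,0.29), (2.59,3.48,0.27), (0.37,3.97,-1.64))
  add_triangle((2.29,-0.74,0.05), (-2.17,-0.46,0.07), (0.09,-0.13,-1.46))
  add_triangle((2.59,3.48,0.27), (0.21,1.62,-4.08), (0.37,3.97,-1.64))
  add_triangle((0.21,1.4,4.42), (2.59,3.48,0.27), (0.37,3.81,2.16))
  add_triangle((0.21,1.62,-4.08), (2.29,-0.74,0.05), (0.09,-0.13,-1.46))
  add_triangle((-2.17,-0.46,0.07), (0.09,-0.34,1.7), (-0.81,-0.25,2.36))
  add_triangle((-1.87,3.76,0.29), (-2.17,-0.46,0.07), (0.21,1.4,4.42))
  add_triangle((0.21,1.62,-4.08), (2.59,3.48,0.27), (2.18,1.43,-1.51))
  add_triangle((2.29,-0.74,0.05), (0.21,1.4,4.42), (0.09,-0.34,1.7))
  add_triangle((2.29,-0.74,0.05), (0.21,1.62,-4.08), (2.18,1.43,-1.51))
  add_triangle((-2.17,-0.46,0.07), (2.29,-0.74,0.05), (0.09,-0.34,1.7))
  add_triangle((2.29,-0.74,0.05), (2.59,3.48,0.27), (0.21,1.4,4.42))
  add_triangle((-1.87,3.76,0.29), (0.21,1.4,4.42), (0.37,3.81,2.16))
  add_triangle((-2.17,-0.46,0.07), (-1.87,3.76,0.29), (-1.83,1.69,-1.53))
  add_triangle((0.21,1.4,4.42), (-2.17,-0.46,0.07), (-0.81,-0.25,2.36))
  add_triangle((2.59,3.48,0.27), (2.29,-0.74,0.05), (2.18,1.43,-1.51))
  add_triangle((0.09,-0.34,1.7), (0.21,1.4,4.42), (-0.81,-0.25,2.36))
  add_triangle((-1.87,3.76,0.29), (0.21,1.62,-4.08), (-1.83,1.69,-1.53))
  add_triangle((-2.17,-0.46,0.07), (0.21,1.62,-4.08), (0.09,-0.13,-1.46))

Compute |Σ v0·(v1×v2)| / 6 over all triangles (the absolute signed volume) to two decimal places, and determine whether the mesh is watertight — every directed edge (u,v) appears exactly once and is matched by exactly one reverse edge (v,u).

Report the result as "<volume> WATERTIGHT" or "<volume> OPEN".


Per-triangle v0·(v1×v2)/6:
  t1: +4.9391
  t2: +2.1557
  t3: +5.0506
  t4: +5.2720
  t5: +0.6525
  t6: +5.1798
  t7: +5.2659
  t8: +1.0991
  t9: +0.2549
  t10: +6.5419
  t11: +3.6577
  t12: +1.4753
  t13: +2.3241
  t14: +0.7386
  t15: +7.1554
  t16: +5.0603
  t17: +2.5613
  t18: +1.2695
  t19: +2.7402
  t20: +0.6035
  t21: +3.6642
  t22: +1.0499
Σ = +68.7114 → |volume| = 68.71

Directed edges: 66 total, each appears once with its reverse present → watertight.

68.71 WATERTIGHT


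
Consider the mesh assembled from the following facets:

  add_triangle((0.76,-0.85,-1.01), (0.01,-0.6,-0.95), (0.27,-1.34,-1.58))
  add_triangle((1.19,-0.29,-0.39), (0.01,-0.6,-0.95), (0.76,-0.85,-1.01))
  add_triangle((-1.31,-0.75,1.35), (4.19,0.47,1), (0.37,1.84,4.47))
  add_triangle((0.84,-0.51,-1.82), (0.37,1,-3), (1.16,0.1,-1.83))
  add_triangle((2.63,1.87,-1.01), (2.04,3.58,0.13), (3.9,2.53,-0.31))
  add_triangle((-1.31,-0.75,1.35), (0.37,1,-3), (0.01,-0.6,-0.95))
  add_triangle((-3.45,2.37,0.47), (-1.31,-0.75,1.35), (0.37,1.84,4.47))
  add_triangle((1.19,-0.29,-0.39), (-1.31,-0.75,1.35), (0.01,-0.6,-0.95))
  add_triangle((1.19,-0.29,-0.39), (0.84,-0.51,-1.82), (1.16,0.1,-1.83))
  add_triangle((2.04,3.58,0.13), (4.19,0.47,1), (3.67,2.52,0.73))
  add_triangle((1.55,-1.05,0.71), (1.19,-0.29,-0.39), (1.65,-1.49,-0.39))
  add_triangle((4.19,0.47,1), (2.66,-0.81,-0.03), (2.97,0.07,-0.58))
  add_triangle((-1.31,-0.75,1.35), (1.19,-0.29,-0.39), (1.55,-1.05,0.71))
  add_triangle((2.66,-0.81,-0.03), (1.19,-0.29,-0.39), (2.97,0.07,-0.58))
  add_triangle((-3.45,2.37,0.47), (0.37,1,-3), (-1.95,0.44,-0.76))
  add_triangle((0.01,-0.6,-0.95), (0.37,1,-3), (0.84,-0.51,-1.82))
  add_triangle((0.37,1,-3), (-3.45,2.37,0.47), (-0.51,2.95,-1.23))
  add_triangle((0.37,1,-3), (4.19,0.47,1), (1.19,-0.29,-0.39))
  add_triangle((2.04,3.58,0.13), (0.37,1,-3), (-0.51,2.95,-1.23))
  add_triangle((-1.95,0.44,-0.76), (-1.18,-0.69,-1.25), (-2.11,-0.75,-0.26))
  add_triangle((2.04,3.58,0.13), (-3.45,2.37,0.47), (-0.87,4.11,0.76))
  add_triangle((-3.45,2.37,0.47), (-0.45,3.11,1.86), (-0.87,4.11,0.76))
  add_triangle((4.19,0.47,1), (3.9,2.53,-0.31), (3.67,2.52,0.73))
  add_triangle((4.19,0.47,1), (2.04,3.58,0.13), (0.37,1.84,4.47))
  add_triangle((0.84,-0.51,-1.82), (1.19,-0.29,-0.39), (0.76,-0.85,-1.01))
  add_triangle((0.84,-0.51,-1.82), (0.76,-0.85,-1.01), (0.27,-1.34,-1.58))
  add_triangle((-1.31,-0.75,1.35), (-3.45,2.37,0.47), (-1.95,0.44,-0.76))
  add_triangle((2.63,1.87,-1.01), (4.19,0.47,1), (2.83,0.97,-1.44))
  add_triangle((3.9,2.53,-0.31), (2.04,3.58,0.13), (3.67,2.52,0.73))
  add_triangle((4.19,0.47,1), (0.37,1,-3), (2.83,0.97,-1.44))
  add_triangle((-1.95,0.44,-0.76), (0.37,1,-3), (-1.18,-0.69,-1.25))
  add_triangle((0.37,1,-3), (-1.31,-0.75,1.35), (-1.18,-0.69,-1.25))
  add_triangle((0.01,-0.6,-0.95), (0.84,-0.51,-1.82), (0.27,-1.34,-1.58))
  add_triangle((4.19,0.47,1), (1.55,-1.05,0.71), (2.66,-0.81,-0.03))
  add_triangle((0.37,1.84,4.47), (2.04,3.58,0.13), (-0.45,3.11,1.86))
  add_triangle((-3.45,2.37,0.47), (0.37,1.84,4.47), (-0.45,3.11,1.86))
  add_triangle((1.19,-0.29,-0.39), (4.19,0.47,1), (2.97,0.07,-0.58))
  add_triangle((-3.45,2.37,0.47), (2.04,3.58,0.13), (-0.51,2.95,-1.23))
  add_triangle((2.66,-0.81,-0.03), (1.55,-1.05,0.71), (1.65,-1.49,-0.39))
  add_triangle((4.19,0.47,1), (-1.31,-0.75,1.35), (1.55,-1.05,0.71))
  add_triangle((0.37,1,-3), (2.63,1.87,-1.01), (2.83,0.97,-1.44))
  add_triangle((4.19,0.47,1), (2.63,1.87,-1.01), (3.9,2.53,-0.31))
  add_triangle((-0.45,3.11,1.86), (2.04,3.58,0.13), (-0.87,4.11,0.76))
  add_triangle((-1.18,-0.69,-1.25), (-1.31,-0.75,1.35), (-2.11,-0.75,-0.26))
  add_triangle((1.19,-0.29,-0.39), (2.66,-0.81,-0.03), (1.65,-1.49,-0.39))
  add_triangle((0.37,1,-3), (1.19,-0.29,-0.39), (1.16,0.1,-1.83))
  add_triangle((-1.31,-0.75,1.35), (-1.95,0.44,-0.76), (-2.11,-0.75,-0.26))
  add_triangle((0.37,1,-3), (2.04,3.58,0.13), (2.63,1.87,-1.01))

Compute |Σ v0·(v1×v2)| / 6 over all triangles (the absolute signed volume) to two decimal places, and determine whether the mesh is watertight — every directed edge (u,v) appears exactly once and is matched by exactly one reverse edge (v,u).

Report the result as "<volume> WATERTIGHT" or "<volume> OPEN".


Per-triangle v0·(v1×v2)/6:
  t1: -0.0321
  t2: -0.0346
  t3: +3.9335
  t4: +0.3647
  t5: +1.2060
  t6: +0.5080
  t7: +5.6992
  t8: +0.3099
  t9: +0.2050
  t10: -0.1840
  t11: -0.2427
  t12: +0.8754
  t13: +0.1355
  t14: +0.1451
  t15: +2.2653
  t16: +0.3420
  t17: +3.4719
  t18: +1.3645
  t19: +3.8099
  t20: +0.4896
  t21: +1.0136
  t22: +2.5995
  t23: +1.6136
  t24: +10.7024
  t25: +0.1576
  t26: +0.1590
  t27: +1.5790
  t28: +1.5804
  t29: +1.4722
  t30: -0.0086
  t31: +1.2554
  t32: -0.4326
  t33: +0.0701
  t34: +0.8314
  t35: +5.1309
  t36: +5.1142
  t37: -0.2573
  t38: +4.3318
  t39: +0.4137
  t40: +1.2778
  t41: +1.4197
  t42: +1.0284
  t43: +2.5385
  t44: +0.2543
  t45: +0.1768
  t46: +0.0950
  t47: +0.5503
  t48: +2.9627
Σ = +72.2620 → |volume| = 72.26

Directed edges: 144 total, each appears once with its reverse present → watertight.

72.26 WATERTIGHT


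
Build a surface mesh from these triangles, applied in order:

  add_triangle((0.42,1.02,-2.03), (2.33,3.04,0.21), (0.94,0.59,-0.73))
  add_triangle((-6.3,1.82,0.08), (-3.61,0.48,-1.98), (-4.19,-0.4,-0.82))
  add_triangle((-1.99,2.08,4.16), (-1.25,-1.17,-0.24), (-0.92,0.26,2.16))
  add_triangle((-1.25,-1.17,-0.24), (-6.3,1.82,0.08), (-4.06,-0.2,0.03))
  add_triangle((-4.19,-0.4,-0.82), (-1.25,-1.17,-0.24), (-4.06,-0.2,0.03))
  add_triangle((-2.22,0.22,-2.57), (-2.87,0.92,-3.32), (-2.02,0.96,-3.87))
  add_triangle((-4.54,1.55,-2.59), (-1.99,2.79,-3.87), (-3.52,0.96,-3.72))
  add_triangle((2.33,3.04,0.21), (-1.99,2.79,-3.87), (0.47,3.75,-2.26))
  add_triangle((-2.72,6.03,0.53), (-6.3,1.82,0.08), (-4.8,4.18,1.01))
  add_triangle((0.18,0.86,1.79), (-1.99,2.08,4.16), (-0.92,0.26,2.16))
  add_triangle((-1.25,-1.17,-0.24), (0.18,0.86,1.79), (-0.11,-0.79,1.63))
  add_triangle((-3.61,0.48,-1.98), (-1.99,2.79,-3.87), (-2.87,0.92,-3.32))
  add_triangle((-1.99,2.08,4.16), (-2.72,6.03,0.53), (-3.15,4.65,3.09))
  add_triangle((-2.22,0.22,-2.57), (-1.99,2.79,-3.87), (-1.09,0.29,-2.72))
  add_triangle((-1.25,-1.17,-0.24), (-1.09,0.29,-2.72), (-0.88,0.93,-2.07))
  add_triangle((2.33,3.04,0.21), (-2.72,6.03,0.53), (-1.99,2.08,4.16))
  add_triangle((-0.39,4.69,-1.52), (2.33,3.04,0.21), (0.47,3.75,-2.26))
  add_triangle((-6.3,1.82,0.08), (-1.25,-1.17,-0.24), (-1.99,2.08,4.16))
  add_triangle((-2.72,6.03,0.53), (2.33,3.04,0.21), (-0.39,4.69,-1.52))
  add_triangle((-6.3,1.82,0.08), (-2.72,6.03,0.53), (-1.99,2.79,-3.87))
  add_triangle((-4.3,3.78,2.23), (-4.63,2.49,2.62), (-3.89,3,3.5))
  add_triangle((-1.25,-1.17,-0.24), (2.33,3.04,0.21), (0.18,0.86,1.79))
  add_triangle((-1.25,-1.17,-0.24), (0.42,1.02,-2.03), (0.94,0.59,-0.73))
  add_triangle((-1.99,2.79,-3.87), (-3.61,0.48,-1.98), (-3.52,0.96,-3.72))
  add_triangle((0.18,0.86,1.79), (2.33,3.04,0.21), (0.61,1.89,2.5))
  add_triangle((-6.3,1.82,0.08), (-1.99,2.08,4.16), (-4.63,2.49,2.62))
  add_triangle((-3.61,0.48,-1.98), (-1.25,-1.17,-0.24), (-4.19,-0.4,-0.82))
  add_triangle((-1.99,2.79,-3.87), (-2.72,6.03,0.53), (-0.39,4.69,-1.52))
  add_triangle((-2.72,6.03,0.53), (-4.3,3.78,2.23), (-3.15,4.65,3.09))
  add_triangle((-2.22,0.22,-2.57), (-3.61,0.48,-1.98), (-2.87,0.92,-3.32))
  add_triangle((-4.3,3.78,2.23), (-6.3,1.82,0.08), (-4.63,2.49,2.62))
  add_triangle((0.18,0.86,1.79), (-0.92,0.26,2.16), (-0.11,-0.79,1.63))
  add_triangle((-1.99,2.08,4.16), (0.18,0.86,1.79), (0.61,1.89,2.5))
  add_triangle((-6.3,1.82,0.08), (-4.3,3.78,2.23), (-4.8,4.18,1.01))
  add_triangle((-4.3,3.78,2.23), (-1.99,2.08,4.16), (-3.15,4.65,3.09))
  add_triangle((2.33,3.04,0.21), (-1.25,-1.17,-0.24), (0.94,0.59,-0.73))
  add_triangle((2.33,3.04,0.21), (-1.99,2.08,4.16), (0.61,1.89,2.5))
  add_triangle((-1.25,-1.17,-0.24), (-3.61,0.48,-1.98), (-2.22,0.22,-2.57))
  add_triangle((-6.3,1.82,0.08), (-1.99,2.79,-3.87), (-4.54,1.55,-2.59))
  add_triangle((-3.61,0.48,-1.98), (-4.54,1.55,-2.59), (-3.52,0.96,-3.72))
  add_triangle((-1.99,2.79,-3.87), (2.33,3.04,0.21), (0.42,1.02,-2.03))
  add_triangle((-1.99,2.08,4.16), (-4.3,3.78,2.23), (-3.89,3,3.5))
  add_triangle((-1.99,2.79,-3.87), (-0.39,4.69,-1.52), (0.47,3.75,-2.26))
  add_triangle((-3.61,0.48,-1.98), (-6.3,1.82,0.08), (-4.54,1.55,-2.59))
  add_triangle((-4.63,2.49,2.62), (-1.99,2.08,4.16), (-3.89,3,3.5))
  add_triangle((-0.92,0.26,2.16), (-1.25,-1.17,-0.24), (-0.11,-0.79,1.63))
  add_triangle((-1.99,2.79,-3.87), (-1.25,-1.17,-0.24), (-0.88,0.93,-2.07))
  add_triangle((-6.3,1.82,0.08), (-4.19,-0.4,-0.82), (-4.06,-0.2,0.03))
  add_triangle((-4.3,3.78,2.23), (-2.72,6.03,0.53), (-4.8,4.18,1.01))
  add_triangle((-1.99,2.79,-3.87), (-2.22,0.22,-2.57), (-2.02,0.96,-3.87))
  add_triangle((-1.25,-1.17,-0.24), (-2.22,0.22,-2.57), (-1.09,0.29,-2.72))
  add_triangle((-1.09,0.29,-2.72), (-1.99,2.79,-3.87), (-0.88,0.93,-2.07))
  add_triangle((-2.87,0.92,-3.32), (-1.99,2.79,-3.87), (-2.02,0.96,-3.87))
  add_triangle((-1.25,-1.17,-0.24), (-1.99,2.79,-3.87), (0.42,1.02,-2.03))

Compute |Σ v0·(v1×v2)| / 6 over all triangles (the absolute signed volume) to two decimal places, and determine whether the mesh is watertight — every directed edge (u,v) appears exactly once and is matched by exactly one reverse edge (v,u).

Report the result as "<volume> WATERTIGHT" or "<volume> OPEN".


126.92 WATERTIGHT

Per-triangle v0·(v1×v2)/6:
  t1: +0.6604
  t2: +2.9095
  t3: +0.8584
  t4: -0.3342
  t5: +0.6056
  t6: +0.3609
  t7: +3.2342
  t8: -0.3203
  t9: +3.7727
  t10: +0.5864
  t11: -0.4891
  t12: +1.7527
  t13: +1.3727
  t14: +1.2934
  t15: -0.3984
  t16: +14.7338
  t17: +2.8395
  t18: +6.2429
  t19: +7.0883
  t20: +22.6014
  t21: +1.6131
  t22: -0.3484
  t23: +0.2464
  t24: -1.8964
  t25: +0.1601
  t26: +0.9557
  t27: +0.9317
  t28: +8.5570
  t29: +4.9852
  t30: +0.5171
  t31: +4.1924
  t32: +0.4702
  t33: +0.5037
  t34: +3.8515
  t35: +3.8714
  t36: -0.1773
  t37: +2.5964
  t38: +1.1074
  t39: +5.1828
  t40: +0.9893
  t41: +3.6489
  t42: +1.2919
  t43: +3.2480
  t44: +2.0721
  t45: +1.1137
  t46: +0.7201
  t47: -0.5684
  t48: +1.2223
  t49: +3.8828
  t50: -1.0289
  t51: +0.6168
  t52: +0.0868
  t53: +1.3440
  t54: +1.5903
Σ = +126.9204 → |volume| = 126.92

Directed edges: 162 total, each appears once with its reverse present → watertight.
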